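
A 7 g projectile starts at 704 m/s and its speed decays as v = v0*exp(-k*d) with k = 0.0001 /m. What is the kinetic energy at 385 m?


v = v0*exp(-k*d) = 704*exp(-0.0001*385) = 677.411 m/s
E = 0.5*m*v^2 = 0.5*0.007*677.411^2 = 1606 J

1606 J


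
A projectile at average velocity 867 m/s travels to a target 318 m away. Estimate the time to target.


t = d/v = 318/867 = 0.3668 s

0.3668 s


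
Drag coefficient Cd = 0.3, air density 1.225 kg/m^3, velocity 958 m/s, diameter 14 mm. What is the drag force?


A = pi*(d/2)^2 = pi*(14/2000)^2 = 1.53938e-04 m^2
Fd = 0.5*Cd*rho*A*v^2 = 0.5*0.3*1.225*1.53938e-04*958^2 = 25.96 N

25.96 N


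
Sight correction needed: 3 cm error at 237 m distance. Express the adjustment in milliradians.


1 mrad subtends 1 cm per 10 m of range, so adj = error_cm / (dist_m / 10) = 3 / (237/10) = 0.1266 mrad

0.1266 mrad


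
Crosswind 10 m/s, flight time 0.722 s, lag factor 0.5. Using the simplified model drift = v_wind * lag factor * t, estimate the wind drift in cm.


drift = v_wind * lag * t = 10 * 0.5 * 0.722 = 3.61 m ≈ 361 cm

361 cm


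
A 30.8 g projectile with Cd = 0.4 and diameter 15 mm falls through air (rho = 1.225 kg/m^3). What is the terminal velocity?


A = pi*(d/2)^2 = pi*(15/2000)^2 = 1.76715e-04 m^2
vt = sqrt(2mg/(Cd*rho*A)) = sqrt(2*0.0308*9.81/(0.4 * 1.225 * 1.76715e-04)) = 83.54 m/s

83.54 m/s


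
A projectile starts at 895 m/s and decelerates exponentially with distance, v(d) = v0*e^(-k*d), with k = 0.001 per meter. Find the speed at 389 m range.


v = v0*exp(-k*d) = 895*exp(-0.001*389) = 606.6 m/s

606.6 m/s


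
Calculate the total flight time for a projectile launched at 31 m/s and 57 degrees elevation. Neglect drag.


T = 2*v0*sin(theta)/g = 2*31*sin(57°)/9.81 = 5.3 s

5.3 s


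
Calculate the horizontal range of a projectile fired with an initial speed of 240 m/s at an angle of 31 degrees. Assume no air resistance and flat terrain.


R = v0^2 * sin(2*theta) / g = 240^2 * sin(2*31°) / 9.81 = 5184 m

5184 m


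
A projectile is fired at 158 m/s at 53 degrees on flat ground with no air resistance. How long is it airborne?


T = 2*v0*sin(theta)/g = 2*158*sin(53°)/9.81 = 25.73 s

25.73 s


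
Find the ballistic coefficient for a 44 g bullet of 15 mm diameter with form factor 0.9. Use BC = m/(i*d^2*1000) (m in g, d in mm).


BC = m/(i*d^2*1000) = 44/(0.9 * 15^2 * 1000) = 0.0002173

0.0002173


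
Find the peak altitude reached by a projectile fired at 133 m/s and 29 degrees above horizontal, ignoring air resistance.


H = (v0*sin(theta))^2 / (2g) = (133*sin(29°))^2 / (2*9.81) = 211.9 m

211.9 m


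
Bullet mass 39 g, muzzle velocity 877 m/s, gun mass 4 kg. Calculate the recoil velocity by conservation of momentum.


v_recoil = m_p * v_p / m_gun = 0.039 * 877 / 4 = 8.551 m/s

8.551 m/s


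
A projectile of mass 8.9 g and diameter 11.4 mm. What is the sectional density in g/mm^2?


SD = m/d^2 = 8.9/11.4^2 = 0.06848 g/mm^2

0.06848 g/mm^2


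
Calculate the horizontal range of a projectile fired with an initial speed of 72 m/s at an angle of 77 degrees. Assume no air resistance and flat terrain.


R = v0^2 * sin(2*theta) / g = 72^2 * sin(2*77°) / 9.81 = 231.7 m

231.7 m


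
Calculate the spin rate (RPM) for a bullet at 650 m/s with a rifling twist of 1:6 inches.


twist_m = 6*0.0254 = 0.1524 m
spin = v/twist = 650/0.1524 = 4265.092 rev/s
RPM = spin*60 = 4265.092*60 ≈ 255906 RPM

255906 RPM


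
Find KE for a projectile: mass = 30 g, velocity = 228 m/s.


E = 0.5*m*v^2 = 0.5*0.03*228^2 = 779.8 J

779.8 J


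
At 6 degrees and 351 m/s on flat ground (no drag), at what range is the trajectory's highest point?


R = v0^2*sin(2*theta)/g = 351^2*sin(2*6°)/9.81 = 2611.1 m
apex_dist = R/2 = 2611.1/2 = 1306 m

1306 m


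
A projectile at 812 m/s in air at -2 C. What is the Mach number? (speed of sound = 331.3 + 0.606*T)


a = 331.3 + 0.606*(-2) = 330.088 m/s
M = v/a = 812/330.088 = 2.46

2.46


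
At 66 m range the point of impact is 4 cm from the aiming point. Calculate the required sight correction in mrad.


1 mrad subtends 1 cm per 10 m of range, so adj = error_cm / (dist_m / 10) = 4 / (66/10) = 0.6061 mrad

0.6061 mrad


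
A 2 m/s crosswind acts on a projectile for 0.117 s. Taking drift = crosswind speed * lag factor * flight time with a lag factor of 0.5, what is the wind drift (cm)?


drift = v_wind * lag * t = 2 * 0.5 * 0.117 = 0.117 m ≈ 11.7 cm

11.7 cm


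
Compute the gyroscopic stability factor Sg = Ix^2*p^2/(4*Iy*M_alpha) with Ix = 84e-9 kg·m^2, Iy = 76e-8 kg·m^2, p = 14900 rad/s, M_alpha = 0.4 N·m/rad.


Sg = Ix^2 * p^2 / (4 * Iy * M_alpha) = (84e-9)^2 * 14900^2 / (4 * 76e-8 * 0.4) = 1.288

1.288


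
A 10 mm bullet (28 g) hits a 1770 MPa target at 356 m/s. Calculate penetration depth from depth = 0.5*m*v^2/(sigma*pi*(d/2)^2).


A = pi*(d/2)^2 = pi*(10/2)^2 = 78.5398 mm^2
E = 0.5*m*v^2 = 0.5*0.028*356^2 = 1774.3 J
depth = E/(sigma*A) = 1774.3 J / (1770 MPa * 78.5398 mm^2) = 1774.3/(1770 * 78.5398) m = 0.0127634 m ≈ 12.76 mm

12.76 mm


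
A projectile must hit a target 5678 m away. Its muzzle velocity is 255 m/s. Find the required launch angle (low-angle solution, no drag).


sin(2*theta) = R*g/v0^2 = 5678*9.81/255^2 = 0.856612, theta = arcsin(0.856612)/2 = 29.47°

29.47 degrees


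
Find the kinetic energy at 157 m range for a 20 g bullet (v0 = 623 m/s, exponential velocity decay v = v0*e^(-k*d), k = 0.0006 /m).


v = v0*exp(-k*d) = 623*exp(-0.0006*157) = 566.993 m/s
E = 0.5*m*v^2 = 0.5*0.02*566.993^2 = 3215 J

3215 J


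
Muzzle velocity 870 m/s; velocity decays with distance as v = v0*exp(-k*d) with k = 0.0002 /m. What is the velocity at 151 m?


v = v0*exp(-k*d) = 870*exp(-0.0002*151) = 844.1 m/s

844.1 m/s


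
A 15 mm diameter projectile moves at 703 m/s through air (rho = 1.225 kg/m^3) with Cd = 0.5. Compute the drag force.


A = pi*(d/2)^2 = pi*(15/2000)^2 = 1.76715e-04 m^2
Fd = 0.5*Cd*rho*A*v^2 = 0.5*0.5*1.225*1.76715e-04*703^2 = 26.75 N

26.75 N


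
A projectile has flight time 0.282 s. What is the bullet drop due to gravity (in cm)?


drop = 0.5*g*t^2 = 0.5*9.81*0.282^2 = 0.390065 m ≈ 39.01 cm

39.01 cm


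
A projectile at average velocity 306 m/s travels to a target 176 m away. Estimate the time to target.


t = d/v = 176/306 = 0.5752 s

0.5752 s


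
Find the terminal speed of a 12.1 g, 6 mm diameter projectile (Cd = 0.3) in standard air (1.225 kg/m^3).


A = pi*(d/2)^2 = pi*(6/2000)^2 = 2.82743e-05 m^2
vt = sqrt(2mg/(Cd*rho*A)) = sqrt(2*0.0121*9.81/(0.3 * 1.225 * 2.82743e-05)) = 151.2 m/s

151.2 m/s


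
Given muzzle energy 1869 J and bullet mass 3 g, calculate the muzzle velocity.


v = sqrt(2*E/m) = sqrt(2*1869/0.003) = 1116 m/s

1116 m/s


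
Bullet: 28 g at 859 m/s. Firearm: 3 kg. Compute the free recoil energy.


v_r = m_p*v_p/m_gun = 0.028*859/3 = 8.01733 m/s, E_r = 0.5*m_gun*v_r^2 = 0.5*3*8.01733^2 = 96.42 J

96.42 J


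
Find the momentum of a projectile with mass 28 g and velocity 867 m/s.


p = m*v = 0.028*867 = 24.28 kg·m/s

24.28 kg·m/s


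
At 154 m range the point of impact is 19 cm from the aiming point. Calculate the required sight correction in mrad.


1 mrad subtends 1 cm per 10 m of range, so adj = error_cm / (dist_m / 10) = 19 / (154/10) = 1.234 mrad

1.234 mrad


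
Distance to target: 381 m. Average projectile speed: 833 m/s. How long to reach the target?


t = d/v = 381/833 = 0.4574 s

0.4574 s


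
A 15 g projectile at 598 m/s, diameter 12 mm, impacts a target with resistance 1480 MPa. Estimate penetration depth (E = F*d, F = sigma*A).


A = pi*(d/2)^2 = pi*(12/2)^2 = 113.097 mm^2
E = 0.5*m*v^2 = 0.5*0.015*598^2 = 2682.03 J
depth = E/(sigma*A) = 2682.03 J / (1480 MPa * 113.097 mm^2) = 2682.03/(1480 * 113.097) m = 0.0160232 m ≈ 16.02 mm

16.02 mm


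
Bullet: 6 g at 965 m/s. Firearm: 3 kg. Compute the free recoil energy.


v_r = m_p*v_p/m_gun = 0.006*965/3 = 1.93 m/s, E_r = 0.5*m_gun*v_r^2 = 0.5*3*1.93^2 = 5.587 J

5.587 J


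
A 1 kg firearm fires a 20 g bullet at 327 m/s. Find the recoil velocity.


v_recoil = m_p * v_p / m_gun = 0.02 * 327 / 1 = 6.54 m/s

6.54 m/s


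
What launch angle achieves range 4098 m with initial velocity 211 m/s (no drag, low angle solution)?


sin(2*theta) = R*g/v0^2 = 4098*9.81/211^2 = 0.902976, theta = arcsin(0.902976)/2 = 32.28°

32.28 degrees


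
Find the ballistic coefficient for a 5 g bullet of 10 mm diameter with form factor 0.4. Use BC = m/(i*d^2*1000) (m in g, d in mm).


BC = m/(i*d^2*1000) = 5/(0.4 * 10^2 * 1000) = 0.000125

0.000125


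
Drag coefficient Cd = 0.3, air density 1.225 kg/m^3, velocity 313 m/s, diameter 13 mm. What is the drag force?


A = pi*(d/2)^2 = pi*(13/2000)^2 = 1.32732e-04 m^2
Fd = 0.5*Cd*rho*A*v^2 = 0.5*0.3*1.225*1.32732e-04*313^2 = 2.389 N

2.389 N


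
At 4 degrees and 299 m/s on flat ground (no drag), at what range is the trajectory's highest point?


R = v0^2*sin(2*theta)/g = 299^2*sin(2*4°)/9.81 = 1268.32 m
apex_dist = R/2 = 1268.32/2 = 634.2 m

634.2 m


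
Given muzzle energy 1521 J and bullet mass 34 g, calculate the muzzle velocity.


v = sqrt(2*E/m) = sqrt(2*1521/0.034) = 299.1 m/s

299.1 m/s


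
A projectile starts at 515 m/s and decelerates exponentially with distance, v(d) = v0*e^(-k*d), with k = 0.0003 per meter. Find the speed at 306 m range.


v = v0*exp(-k*d) = 515*exp(-0.0003*306) = 469.8 m/s

469.8 m/s


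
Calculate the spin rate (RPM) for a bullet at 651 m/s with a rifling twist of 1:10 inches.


twist_m = 10*0.0254 = 0.254 m
spin = v/twist = 651/0.254 = 2562.992 rev/s
RPM = spin*60 = 2562.992*60 ≈ 153780 RPM

153780 RPM


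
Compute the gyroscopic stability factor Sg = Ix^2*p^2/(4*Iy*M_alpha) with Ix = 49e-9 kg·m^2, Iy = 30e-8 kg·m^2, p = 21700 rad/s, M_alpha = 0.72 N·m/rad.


Sg = Ix^2 * p^2 / (4 * Iy * M_alpha) = (49e-9)^2 * 21700^2 / (4 * 30e-8 * 0.72) = 1.309

1.309


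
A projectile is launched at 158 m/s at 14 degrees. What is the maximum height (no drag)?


H = (v0*sin(theta))^2 / (2g) = (158*sin(14°))^2 / (2*9.81) = 74.47 m

74.47 m


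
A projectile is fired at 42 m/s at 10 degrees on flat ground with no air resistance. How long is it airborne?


T = 2*v0*sin(theta)/g = 2*42*sin(10°)/9.81 = 1.487 s

1.487 s


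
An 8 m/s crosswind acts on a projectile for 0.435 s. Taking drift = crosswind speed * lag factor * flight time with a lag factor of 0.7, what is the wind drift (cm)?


drift = v_wind * lag * t = 8 * 0.7 * 0.435 = 2.436 m ≈ 243.6 cm

243.6 cm


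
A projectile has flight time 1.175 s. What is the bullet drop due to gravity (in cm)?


drop = 0.5*g*t^2 = 0.5*9.81*1.175^2 = 6.77197 m ≈ 677.2 cm

677.2 cm


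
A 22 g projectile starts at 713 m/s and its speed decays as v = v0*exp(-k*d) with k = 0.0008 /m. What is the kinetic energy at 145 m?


v = v0*exp(-k*d) = 713*exp(-0.0008*145) = 634.909 m/s
E = 0.5*m*v^2 = 0.5*0.022*634.909^2 = 4434 J

4434 J


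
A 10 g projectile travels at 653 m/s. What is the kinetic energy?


E = 0.5*m*v^2 = 0.5*0.01*653^2 = 2132 J

2132 J


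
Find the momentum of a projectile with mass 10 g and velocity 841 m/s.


p = m*v = 0.01*841 = 8.41 kg·m/s

8.41 kg·m/s


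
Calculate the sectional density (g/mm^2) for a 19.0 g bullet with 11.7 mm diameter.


SD = m/d^2 = 19.0/11.7^2 = 0.1388 g/mm^2

0.1388 g/mm^2


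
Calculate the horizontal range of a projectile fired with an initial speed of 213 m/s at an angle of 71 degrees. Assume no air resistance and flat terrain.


R = v0^2 * sin(2*theta) / g = 213^2 * sin(2*71°) / 9.81 = 2847 m

2847 m


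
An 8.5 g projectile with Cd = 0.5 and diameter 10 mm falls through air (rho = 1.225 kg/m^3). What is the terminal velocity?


A = pi*(d/2)^2 = pi*(10/2000)^2 = 7.85398e-05 m^2
vt = sqrt(2mg/(Cd*rho*A)) = sqrt(2*0.0085*9.81/(0.5 * 1.225 * 7.85398e-05)) = 58.88 m/s

58.88 m/s


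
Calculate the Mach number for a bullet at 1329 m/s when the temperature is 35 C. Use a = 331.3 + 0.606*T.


a = 331.3 + 0.606*(35) = 352.51 m/s
M = v/a = 1329/352.51 = 3.77

3.77


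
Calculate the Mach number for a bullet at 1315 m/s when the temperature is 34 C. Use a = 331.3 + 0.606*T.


a = 331.3 + 0.606*(34) = 351.904 m/s
M = v/a = 1315/351.904 = 3.737

3.737


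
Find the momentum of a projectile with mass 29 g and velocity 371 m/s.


p = m*v = 0.029*371 = 10.76 kg·m/s

10.76 kg·m/s


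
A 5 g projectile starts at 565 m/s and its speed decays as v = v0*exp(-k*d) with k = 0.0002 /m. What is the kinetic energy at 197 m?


v = v0*exp(-k*d) = 565*exp(-0.0002*197) = 543.172 m/s
E = 0.5*m*v^2 = 0.5*0.005*543.172^2 = 737.6 J

737.6 J


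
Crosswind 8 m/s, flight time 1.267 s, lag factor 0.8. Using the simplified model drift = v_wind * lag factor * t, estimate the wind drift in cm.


drift = v_wind * lag * t = 8 * 0.8 * 1.267 = 8.1088 m ≈ 810.9 cm

810.9 cm


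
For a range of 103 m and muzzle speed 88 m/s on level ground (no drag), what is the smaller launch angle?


sin(2*theta) = R*g/v0^2 = 103*9.81/88^2 = 0.130479, theta = arcsin(0.130479)/2 = 3.749°

3.749 degrees


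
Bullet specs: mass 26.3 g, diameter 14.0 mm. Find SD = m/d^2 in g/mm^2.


SD = m/d^2 = 26.3/14.0^2 = 0.1342 g/mm^2

0.1342 g/mm^2


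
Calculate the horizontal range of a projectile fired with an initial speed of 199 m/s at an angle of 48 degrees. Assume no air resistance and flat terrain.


R = v0^2 * sin(2*theta) / g = 199^2 * sin(2*48°) / 9.81 = 4015 m

4015 m


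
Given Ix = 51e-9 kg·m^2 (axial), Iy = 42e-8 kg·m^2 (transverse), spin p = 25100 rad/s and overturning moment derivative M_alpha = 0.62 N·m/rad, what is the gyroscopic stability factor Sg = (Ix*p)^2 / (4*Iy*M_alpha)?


Sg = Ix^2 * p^2 / (4 * Iy * M_alpha) = (51e-9)^2 * 25100^2 / (4 * 42e-8 * 0.62) = 1.573

1.573


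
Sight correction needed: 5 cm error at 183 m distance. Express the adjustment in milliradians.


1 mrad subtends 1 cm per 10 m of range, so adj = error_cm / (dist_m / 10) = 5 / (183/10) = 0.2732 mrad

0.2732 mrad


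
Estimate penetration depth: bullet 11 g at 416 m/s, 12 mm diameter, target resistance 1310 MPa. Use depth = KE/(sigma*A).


A = pi*(d/2)^2 = pi*(12/2)^2 = 113.097 mm^2
E = 0.5*m*v^2 = 0.5*0.011*416^2 = 951.808 J
depth = E/(sigma*A) = 951.808 J / (1310 MPa * 113.097 mm^2) = 951.808/(1310 * 113.097) m = 0.0064243 m ≈ 6.424 mm

6.424 mm


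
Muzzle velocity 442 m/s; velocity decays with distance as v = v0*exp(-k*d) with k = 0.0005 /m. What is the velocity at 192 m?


v = v0*exp(-k*d) = 442*exp(-0.0005*192) = 401.5 m/s

401.5 m/s


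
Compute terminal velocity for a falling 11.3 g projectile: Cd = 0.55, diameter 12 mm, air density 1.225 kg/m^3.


A = pi*(d/2)^2 = pi*(12/2000)^2 = 1.13097e-04 m^2
vt = sqrt(2mg/(Cd*rho*A)) = sqrt(2*0.0113*9.81/(0.55 * 1.225 * 1.13097e-04)) = 53.94 m/s

53.94 m/s


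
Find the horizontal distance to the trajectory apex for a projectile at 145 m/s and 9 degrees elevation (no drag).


R = v0^2*sin(2*theta)/g = 145^2*sin(2*9°)/9.81 = 662.292 m
apex_dist = R/2 = 662.292/2 = 331.1 m

331.1 m


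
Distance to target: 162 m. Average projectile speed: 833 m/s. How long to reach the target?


t = d/v = 162/833 = 0.1945 s

0.1945 s


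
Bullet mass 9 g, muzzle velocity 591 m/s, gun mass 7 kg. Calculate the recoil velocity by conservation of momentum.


v_recoil = m_p * v_p / m_gun = 0.009 * 591 / 7 = 0.7599 m/s

0.7599 m/s


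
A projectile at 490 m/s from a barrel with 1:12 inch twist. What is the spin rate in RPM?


twist_m = 12*0.0254 = 0.3048 m
spin = v/twist = 490/0.3048 = 1607.612 rev/s
RPM = spin*60 = 1607.612*60 ≈ 96457 RPM

96457 RPM


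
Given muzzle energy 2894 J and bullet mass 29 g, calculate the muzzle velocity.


v = sqrt(2*E/m) = sqrt(2*2894/0.029) = 446.8 m/s

446.8 m/s


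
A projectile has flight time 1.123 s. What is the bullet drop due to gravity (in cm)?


drop = 0.5*g*t^2 = 0.5*9.81*1.123^2 = 6.18584 m ≈ 618.6 cm

618.6 cm


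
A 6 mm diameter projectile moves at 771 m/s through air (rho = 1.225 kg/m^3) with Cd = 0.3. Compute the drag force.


A = pi*(d/2)^2 = pi*(6/2000)^2 = 2.82743e-05 m^2
Fd = 0.5*Cd*rho*A*v^2 = 0.5*0.3*1.225*2.82743e-05*771^2 = 3.088 N

3.088 N


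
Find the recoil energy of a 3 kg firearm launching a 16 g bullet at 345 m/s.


v_r = m_p*v_p/m_gun = 0.016*345/3 = 1.84 m/s, E_r = 0.5*m_gun*v_r^2 = 0.5*3*1.84^2 = 5.078 J

5.078 J


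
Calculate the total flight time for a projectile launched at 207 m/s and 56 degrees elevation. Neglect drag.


T = 2*v0*sin(theta)/g = 2*207*sin(56°)/9.81 = 34.99 s

34.99 s


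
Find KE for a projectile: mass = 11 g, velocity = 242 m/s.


E = 0.5*m*v^2 = 0.5*0.011*242^2 = 322.1 J

322.1 J


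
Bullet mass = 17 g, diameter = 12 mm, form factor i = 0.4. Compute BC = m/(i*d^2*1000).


BC = m/(i*d^2*1000) = 17/(0.4 * 12^2 * 1000) = 0.0002951

0.0002951


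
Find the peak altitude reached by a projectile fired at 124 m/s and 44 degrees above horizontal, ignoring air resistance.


H = (v0*sin(theta))^2 / (2g) = (124*sin(44°))^2 / (2*9.81) = 378.2 m

378.2 m


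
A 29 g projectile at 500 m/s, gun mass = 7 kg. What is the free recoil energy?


v_r = m_p*v_p/m_gun = 0.029*500/7 = 2.07143 m/s, E_r = 0.5*m_gun*v_r^2 = 0.5*7*2.07143^2 = 15.02 J

15.02 J


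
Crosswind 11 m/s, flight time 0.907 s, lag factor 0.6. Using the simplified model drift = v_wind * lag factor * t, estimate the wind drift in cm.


drift = v_wind * lag * t = 11 * 0.6 * 0.907 = 5.9862 m ≈ 598.6 cm

598.6 cm


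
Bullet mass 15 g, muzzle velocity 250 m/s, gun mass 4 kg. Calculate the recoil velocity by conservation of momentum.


v_recoil = m_p * v_p / m_gun = 0.015 * 250 / 4 = 0.9375 m/s

0.9375 m/s


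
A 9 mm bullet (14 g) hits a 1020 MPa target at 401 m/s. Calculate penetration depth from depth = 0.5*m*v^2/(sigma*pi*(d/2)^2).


A = pi*(d/2)^2 = pi*(9/2)^2 = 63.6173 mm^2
E = 0.5*m*v^2 = 0.5*0.014*401^2 = 1125.61 J
depth = E/(sigma*A) = 1125.61 J / (1020 MPa * 63.6173 mm^2) = 1125.61/(1020 * 63.6173) m = 0.0173465 m ≈ 17.35 mm

17.35 mm


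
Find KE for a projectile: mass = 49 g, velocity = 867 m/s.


E = 0.5*m*v^2 = 0.5*0.049*867^2 = 18416 J

18416 J


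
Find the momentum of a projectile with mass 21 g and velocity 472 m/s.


p = m*v = 0.021*472 = 9.912 kg·m/s

9.912 kg·m/s


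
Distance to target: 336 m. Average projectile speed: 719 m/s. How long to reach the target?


t = d/v = 336/719 = 0.4673 s

0.4673 s


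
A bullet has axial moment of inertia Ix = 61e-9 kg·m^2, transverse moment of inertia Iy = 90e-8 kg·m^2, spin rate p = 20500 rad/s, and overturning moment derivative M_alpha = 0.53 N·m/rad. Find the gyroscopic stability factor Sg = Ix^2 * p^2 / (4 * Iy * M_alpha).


Sg = Ix^2 * p^2 / (4 * Iy * M_alpha) = (61e-9)^2 * 20500^2 / (4 * 90e-8 * 0.53) = 0.8196

0.8196


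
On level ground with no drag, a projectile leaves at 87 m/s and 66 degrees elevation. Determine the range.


R = v0^2 * sin(2*theta) / g = 87^2 * sin(2*66°) / 9.81 = 573.4 m

573.4 m


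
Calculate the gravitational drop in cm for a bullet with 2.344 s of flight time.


drop = 0.5*g*t^2 = 0.5*9.81*2.344^2 = 26.9497 m ≈ 2695 cm

2695 cm


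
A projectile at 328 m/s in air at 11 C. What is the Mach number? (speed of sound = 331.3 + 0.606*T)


a = 331.3 + 0.606*(11) = 337.966 m/s
M = v/a = 328/337.966 = 0.9705

0.9705


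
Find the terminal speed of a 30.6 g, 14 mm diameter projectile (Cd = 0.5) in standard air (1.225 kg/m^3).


A = pi*(d/2)^2 = pi*(14/2000)^2 = 1.53938e-04 m^2
vt = sqrt(2mg/(Cd*rho*A)) = sqrt(2*0.0306*9.81/(0.5 * 1.225 * 1.53938e-04)) = 79.8 m/s

79.8 m/s


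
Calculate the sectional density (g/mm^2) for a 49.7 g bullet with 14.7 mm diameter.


SD = m/d^2 = 49.7/14.7^2 = 0.23 g/mm^2

0.23 g/mm^2


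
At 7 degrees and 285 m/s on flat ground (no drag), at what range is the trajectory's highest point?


R = v0^2*sin(2*theta)/g = 285^2*sin(2*7°)/9.81 = 2003.07 m
apex_dist = R/2 = 2003.07/2 = 1002 m

1002 m


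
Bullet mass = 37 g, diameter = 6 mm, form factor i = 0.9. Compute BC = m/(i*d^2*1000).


BC = m/(i*d^2*1000) = 37/(0.9 * 6^2 * 1000) = 0.001142

0.001142


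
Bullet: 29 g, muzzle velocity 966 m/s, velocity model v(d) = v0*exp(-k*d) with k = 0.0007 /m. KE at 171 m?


v = v0*exp(-k*d) = 966*exp(-0.0007*171) = 857.022 m/s
E = 0.5*m*v^2 = 0.5*0.029*857.022^2 = 10650 J

10650 J


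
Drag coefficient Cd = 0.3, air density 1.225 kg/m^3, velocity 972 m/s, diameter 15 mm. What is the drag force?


A = pi*(d/2)^2 = pi*(15/2000)^2 = 1.76715e-04 m^2
Fd = 0.5*Cd*rho*A*v^2 = 0.5*0.3*1.225*1.76715e-04*972^2 = 30.68 N

30.68 N


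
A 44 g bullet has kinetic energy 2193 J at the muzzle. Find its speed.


v = sqrt(2*E/m) = sqrt(2*2193/0.044) = 315.7 m/s

315.7 m/s


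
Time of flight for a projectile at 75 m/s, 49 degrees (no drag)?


T = 2*v0*sin(theta)/g = 2*75*sin(49°)/9.81 = 11.54 s

11.54 s


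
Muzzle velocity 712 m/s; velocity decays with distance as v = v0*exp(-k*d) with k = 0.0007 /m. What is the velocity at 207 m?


v = v0*exp(-k*d) = 712*exp(-0.0007*207) = 616 m/s

616 m/s


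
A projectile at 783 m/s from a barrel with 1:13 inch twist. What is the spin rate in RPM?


twist_m = 13*0.0254 = 0.3302 m
spin = v/twist = 783/0.3302 = 2371.29 rev/s
RPM = spin*60 = 2371.29*60 ≈ 142277 RPM

142277 RPM


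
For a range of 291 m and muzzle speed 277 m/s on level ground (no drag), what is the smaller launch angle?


sin(2*theta) = R*g/v0^2 = 291*9.81/277^2 = 0.0372051, theta = arcsin(0.0372051)/2 = 1.066°

1.066 degrees


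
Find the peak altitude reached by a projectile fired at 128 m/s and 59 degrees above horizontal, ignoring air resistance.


H = (v0*sin(theta))^2 / (2g) = (128*sin(59°))^2 / (2*9.81) = 613.6 m

613.6 m


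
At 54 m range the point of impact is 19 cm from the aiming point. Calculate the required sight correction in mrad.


1 mrad subtends 1 cm per 10 m of range, so adj = error_cm / (dist_m / 10) = 19 / (54/10) = 3.519 mrad

3.519 mrad


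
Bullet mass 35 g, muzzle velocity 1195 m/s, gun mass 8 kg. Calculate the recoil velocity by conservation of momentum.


v_recoil = m_p * v_p / m_gun = 0.035 * 1195 / 8 = 5.228 m/s

5.228 m/s


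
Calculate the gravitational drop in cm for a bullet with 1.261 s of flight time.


drop = 0.5*g*t^2 = 0.5*9.81*1.261^2 = 7.79954 m ≈ 780 cm

780 cm


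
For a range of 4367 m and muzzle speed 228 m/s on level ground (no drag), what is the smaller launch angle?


sin(2*theta) = R*g/v0^2 = 4367*9.81/228^2 = 0.824105, theta = arcsin(0.824105)/2 = 27.75°

27.75 degrees


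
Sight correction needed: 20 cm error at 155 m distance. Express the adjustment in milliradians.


1 mrad subtends 1 cm per 10 m of range, so adj = error_cm / (dist_m / 10) = 20 / (155/10) = 1.29 mrad

1.29 mrad


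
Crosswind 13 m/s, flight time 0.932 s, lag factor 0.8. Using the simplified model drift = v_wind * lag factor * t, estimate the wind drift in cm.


drift = v_wind * lag * t = 13 * 0.8 * 0.932 = 9.6928 m ≈ 969.3 cm

969.3 cm


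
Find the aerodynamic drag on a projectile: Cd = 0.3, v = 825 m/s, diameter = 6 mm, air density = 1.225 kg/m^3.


A = pi*(d/2)^2 = pi*(6/2000)^2 = 2.82743e-05 m^2
Fd = 0.5*Cd*rho*A*v^2 = 0.5*0.3*1.225*2.82743e-05*825^2 = 3.536 N

3.536 N


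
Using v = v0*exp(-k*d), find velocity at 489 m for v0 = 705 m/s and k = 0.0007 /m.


v = v0*exp(-k*d) = 705*exp(-0.0007*489) = 500.6 m/s

500.6 m/s


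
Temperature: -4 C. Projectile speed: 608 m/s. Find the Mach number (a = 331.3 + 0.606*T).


a = 331.3 + 0.606*(-4) = 328.876 m/s
M = v/a = 608/328.876 = 1.849

1.849


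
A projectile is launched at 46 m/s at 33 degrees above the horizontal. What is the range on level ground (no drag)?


R = v0^2 * sin(2*theta) / g = 46^2 * sin(2*33°) / 9.81 = 197.1 m

197.1 m


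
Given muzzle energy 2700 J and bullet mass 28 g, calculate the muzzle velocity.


v = sqrt(2*E/m) = sqrt(2*2700/0.028) = 439.2 m/s

439.2 m/s


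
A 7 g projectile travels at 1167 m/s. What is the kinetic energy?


E = 0.5*m*v^2 = 0.5*0.007*1167^2 = 4767 J

4767 J


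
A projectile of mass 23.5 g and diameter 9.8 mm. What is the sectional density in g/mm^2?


SD = m/d^2 = 23.5/9.8^2 = 0.2447 g/mm^2

0.2447 g/mm^2


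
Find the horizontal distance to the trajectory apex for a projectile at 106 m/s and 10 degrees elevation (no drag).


R = v0^2*sin(2*theta)/g = 106^2*sin(2*10°)/9.81 = 391.737 m
apex_dist = R/2 = 391.737/2 = 195.9 m

195.9 m


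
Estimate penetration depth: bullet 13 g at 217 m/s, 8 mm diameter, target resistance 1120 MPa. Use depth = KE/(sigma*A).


A = pi*(d/2)^2 = pi*(8/2)^2 = 50.2655 mm^2
E = 0.5*m*v^2 = 0.5*0.013*217^2 = 306.078 J
depth = E/(sigma*A) = 306.078 J / (1120 MPa * 50.2655 mm^2) = 306.078/(1120 * 50.2655) m = 0.00543682 m ≈ 5.437 mm

5.437 mm


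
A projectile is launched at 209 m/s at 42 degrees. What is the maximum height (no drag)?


H = (v0*sin(theta))^2 / (2g) = (209*sin(42°))^2 / (2*9.81) = 996.8 m

996.8 m


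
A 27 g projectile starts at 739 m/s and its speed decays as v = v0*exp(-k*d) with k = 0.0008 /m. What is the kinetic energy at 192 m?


v = v0*exp(-k*d) = 739*exp(-0.0008*192) = 633.777 m/s
E = 0.5*m*v^2 = 0.5*0.027*633.777^2 = 5423 J

5423 J


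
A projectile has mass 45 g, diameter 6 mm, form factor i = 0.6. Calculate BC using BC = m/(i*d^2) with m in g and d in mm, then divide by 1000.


BC = m/(i*d^2*1000) = 45/(0.6 * 6^2 * 1000) = 0.002083

0.002083


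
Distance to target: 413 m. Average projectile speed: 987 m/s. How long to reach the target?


t = d/v = 413/987 = 0.4184 s

0.4184 s


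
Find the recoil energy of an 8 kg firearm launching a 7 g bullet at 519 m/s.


v_r = m_p*v_p/m_gun = 0.007*519/8 = 0.454125 m/s, E_r = 0.5*m_gun*v_r^2 = 0.5*8*0.454125^2 = 0.8249 J

0.8249 J


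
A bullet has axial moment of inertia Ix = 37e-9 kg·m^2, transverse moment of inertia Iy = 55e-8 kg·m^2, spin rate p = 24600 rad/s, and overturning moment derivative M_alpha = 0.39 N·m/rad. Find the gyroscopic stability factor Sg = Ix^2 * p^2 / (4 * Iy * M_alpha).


Sg = Ix^2 * p^2 / (4 * Iy * M_alpha) = (37e-9)^2 * 24600^2 / (4 * 55e-8 * 0.39) = 0.9656

0.9656


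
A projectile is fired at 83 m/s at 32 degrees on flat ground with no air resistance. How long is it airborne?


T = 2*v0*sin(theta)/g = 2*83*sin(32°)/9.81 = 8.967 s

8.967 s


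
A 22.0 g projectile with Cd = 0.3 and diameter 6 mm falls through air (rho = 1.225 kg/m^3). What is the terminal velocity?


A = pi*(d/2)^2 = pi*(6/2000)^2 = 2.82743e-05 m^2
vt = sqrt(2mg/(Cd*rho*A)) = sqrt(2*0.022*9.81/(0.3 * 1.225 * 2.82743e-05)) = 203.8 m/s

203.8 m/s


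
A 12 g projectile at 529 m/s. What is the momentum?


p = m*v = 0.012*529 = 6.348 kg·m/s

6.348 kg·m/s


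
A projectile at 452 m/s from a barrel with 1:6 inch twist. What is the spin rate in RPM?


twist_m = 6*0.0254 = 0.1524 m
spin = v/twist = 452/0.1524 = 2965.879 rev/s
RPM = spin*60 = 2965.879*60 ≈ 177953 RPM

177953 RPM


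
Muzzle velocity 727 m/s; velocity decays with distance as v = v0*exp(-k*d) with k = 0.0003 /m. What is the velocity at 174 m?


v = v0*exp(-k*d) = 727*exp(-0.0003*174) = 690 m/s

690 m/s


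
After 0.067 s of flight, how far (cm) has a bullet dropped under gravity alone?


drop = 0.5*g*t^2 = 0.5*9.81*0.067^2 = 0.0220185 m ≈ 2.202 cm

2.202 cm


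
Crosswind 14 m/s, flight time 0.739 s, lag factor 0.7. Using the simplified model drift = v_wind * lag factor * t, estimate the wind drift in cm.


drift = v_wind * lag * t = 14 * 0.7 * 0.739 = 7.2422 m ≈ 724.2 cm

724.2 cm


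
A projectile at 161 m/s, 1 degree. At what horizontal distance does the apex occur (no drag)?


R = v0^2*sin(2*theta)/g = 161^2*sin(2*1°)/9.81 = 92.2151 m
apex_dist = R/2 = 92.2151/2 = 46.11 m

46.11 m


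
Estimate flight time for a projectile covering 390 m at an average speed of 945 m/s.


t = d/v = 390/945 = 0.4127 s

0.4127 s


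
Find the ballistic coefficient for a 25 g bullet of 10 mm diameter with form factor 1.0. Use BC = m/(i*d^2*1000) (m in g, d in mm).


BC = m/(i*d^2*1000) = 25/(1.0 * 10^2 * 1000) = 0.00025

0.00025


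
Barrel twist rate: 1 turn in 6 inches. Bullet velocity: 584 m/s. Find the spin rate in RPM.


twist_m = 6*0.0254 = 0.1524 m
spin = v/twist = 584/0.1524 = 3832.021 rev/s
RPM = spin*60 = 3832.021*60 ≈ 229921 RPM

229921 RPM


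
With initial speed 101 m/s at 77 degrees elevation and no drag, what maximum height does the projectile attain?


H = (v0*sin(theta))^2 / (2g) = (101*sin(77°))^2 / (2*9.81) = 493.6 m

493.6 m


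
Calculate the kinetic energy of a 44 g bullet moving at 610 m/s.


E = 0.5*m*v^2 = 0.5*0.044*610^2 = 8186 J

8186 J


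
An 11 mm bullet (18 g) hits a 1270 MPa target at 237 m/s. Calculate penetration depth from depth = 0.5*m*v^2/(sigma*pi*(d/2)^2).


A = pi*(d/2)^2 = pi*(11/2)^2 = 95.0332 mm^2
E = 0.5*m*v^2 = 0.5*0.018*237^2 = 505.521 J
depth = E/(sigma*A) = 505.521 J / (1270 MPa * 95.0332 mm^2) = 505.521/(1270 * 95.0332) m = 0.00418852 m ≈ 4.189 mm

4.189 mm


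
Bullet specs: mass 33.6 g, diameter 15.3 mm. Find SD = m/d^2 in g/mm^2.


SD = m/d^2 = 33.6/15.3^2 = 0.1435 g/mm^2

0.1435 g/mm^2


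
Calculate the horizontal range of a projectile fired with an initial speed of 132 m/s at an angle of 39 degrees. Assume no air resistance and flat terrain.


R = v0^2 * sin(2*theta) / g = 132^2 * sin(2*39°) / 9.81 = 1737 m

1737 m


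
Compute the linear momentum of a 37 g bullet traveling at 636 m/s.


p = m*v = 0.037*636 = 23.53 kg·m/s

23.53 kg·m/s


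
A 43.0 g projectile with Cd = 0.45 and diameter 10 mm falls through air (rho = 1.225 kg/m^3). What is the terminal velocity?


A = pi*(d/2)^2 = pi*(10/2000)^2 = 7.85398e-05 m^2
vt = sqrt(2mg/(Cd*rho*A)) = sqrt(2*0.043*9.81/(0.45 * 1.225 * 7.85398e-05)) = 139.6 m/s

139.6 m/s


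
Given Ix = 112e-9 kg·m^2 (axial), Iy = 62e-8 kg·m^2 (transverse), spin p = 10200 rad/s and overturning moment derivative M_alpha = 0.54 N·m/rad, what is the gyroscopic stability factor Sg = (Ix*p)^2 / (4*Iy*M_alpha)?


Sg = Ix^2 * p^2 / (4 * Iy * M_alpha) = (112e-9)^2 * 10200^2 / (4 * 62e-8 * 0.54) = 0.9745

0.9745


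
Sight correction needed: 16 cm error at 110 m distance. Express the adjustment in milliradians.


1 mrad subtends 1 cm per 10 m of range, so adj = error_cm / (dist_m / 10) = 16 / (110/10) = 1.455 mrad

1.455 mrad


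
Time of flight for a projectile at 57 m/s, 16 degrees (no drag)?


T = 2*v0*sin(theta)/g = 2*57*sin(16°)/9.81 = 3.203 s

3.203 s


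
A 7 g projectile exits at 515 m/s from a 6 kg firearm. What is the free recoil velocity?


v_recoil = m_p * v_p / m_gun = 0.007 * 515 / 6 = 0.6008 m/s

0.6008 m/s


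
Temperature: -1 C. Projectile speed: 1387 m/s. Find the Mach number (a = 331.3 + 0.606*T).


a = 331.3 + 0.606*(-1) = 330.694 m/s
M = v/a = 1387/330.694 = 4.194

4.194


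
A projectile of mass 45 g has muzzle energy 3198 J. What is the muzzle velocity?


v = sqrt(2*E/m) = sqrt(2*3198/0.045) = 377 m/s

377 m/s


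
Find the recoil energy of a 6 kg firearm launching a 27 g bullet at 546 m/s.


v_r = m_p*v_p/m_gun = 0.027*546/6 = 2.457 m/s, E_r = 0.5*m_gun*v_r^2 = 0.5*6*2.457^2 = 18.11 J

18.11 J


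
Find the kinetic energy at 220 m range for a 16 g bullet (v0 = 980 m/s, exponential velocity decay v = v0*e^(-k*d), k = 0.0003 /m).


v = v0*exp(-k*d) = 980*exp(-0.0003*220) = 917.408 m/s
E = 0.5*m*v^2 = 0.5*0.016*917.408^2 = 6733 J

6733 J


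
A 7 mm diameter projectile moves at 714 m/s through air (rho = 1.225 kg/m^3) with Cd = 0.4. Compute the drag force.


A = pi*(d/2)^2 = pi*(7/2000)^2 = 3.84845e-05 m^2
Fd = 0.5*Cd*rho*A*v^2 = 0.5*0.4*1.225*3.84845e-05*714^2 = 4.807 N

4.807 N


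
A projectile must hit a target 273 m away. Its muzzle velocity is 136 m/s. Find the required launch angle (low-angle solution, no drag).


sin(2*theta) = R*g/v0^2 = 273*9.81/136^2 = 0.144795, theta = arcsin(0.144795)/2 = 4.163°

4.163 degrees


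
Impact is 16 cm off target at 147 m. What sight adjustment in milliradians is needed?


1 mrad subtends 1 cm per 10 m of range, so adj = error_cm / (dist_m / 10) = 16 / (147/10) = 1.088 mrad

1.088 mrad


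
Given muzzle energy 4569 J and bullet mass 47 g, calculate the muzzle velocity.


v = sqrt(2*E/m) = sqrt(2*4569/0.047) = 440.9 m/s

440.9 m/s


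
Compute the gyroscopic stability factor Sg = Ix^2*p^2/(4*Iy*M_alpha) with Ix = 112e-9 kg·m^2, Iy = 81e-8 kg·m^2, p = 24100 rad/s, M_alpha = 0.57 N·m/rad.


Sg = Ix^2 * p^2 / (4 * Iy * M_alpha) = (112e-9)^2 * 24100^2 / (4 * 81e-8 * 0.57) = 3.945

3.945


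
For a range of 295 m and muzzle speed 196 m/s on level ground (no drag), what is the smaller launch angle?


sin(2*theta) = R*g/v0^2 = 295*9.81/196^2 = 0.0753319, theta = arcsin(0.0753319)/2 = 2.16°

2.16 degrees


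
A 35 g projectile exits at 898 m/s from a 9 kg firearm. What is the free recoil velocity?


v_recoil = m_p * v_p / m_gun = 0.035 * 898 / 9 = 3.492 m/s

3.492 m/s


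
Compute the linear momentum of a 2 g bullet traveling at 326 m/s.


p = m*v = 0.002*326 = 0.652 kg·m/s

0.652 kg·m/s


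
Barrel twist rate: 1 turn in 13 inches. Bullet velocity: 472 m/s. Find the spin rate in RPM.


twist_m = 13*0.0254 = 0.3302 m
spin = v/twist = 472/0.3302 = 1429.437 rev/s
RPM = spin*60 = 1429.437*60 ≈ 85766 RPM

85766 RPM


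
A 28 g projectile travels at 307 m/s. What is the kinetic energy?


E = 0.5*m*v^2 = 0.5*0.028*307^2 = 1319 J

1319 J


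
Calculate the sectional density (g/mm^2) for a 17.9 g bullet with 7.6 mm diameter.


SD = m/d^2 = 17.9/7.6^2 = 0.3099 g/mm^2

0.3099 g/mm^2


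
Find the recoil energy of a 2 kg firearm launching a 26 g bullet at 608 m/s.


v_r = m_p*v_p/m_gun = 0.026*608/2 = 7.904 m/s, E_r = 0.5*m_gun*v_r^2 = 0.5*2*7.904^2 = 62.47 J

62.47 J


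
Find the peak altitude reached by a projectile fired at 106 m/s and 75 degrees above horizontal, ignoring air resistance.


H = (v0*sin(theta))^2 / (2g) = (106*sin(75°))^2 / (2*9.81) = 534.3 m

534.3 m


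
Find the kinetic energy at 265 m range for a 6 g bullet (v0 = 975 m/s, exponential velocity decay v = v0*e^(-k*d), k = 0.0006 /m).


v = v0*exp(-k*d) = 975*exp(-0.0006*265) = 831.671 m/s
E = 0.5*m*v^2 = 0.5*0.006*831.671^2 = 2075 J

2075 J


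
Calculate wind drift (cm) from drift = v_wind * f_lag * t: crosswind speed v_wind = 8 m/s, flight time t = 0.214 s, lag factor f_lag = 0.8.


drift = v_wind * lag * t = 8 * 0.8 * 0.214 = 1.3696 m ≈ 137 cm

137 cm


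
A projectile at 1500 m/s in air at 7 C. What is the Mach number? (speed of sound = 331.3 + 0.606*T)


a = 331.3 + 0.606*(7) = 335.542 m/s
M = v/a = 1500/335.542 = 4.47

4.47


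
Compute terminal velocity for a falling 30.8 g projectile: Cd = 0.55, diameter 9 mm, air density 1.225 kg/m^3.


A = pi*(d/2)^2 = pi*(9/2000)^2 = 6.36173e-05 m^2
vt = sqrt(2mg/(Cd*rho*A)) = sqrt(2*0.0308*9.81/(0.55 * 1.225 * 6.36173e-05)) = 118.7 m/s

118.7 m/s


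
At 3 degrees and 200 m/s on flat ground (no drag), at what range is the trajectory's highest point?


R = v0^2*sin(2*theta)/g = 200^2*sin(2*3°)/9.81 = 426.212 m
apex_dist = R/2 = 426.212/2 = 213.1 m

213.1 m


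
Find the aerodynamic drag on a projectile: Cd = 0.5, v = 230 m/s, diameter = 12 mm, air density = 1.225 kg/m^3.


A = pi*(d/2)^2 = pi*(12/2000)^2 = 1.13097e-04 m^2
Fd = 0.5*Cd*rho*A*v^2 = 0.5*0.5*1.225*1.13097e-04*230^2 = 1.832 N

1.832 N


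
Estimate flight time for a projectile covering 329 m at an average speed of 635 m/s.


t = d/v = 329/635 = 0.5181 s

0.5181 s


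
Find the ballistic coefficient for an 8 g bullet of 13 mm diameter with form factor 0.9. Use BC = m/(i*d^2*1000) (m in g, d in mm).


BC = m/(i*d^2*1000) = 8/(0.9 * 13^2 * 1000) = 5.26e-05

5.26e-05


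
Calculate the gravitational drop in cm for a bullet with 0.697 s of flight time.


drop = 0.5*g*t^2 = 0.5*9.81*0.697^2 = 2.38289 m ≈ 238.3 cm

238.3 cm


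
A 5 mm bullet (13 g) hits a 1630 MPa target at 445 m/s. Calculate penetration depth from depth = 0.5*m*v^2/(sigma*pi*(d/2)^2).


A = pi*(d/2)^2 = pi*(5/2)^2 = 19.635 mm^2
E = 0.5*m*v^2 = 0.5*0.013*445^2 = 1287.16 J
depth = E/(sigma*A) = 1287.16 J / (1630 MPa * 19.635 mm^2) = 1287.16/(1630 * 19.635) m = 0.0402176 m ≈ 40.22 mm

40.22 mm


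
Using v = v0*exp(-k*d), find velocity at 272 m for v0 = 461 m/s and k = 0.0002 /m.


v = v0*exp(-k*d) = 461*exp(-0.0002*272) = 436.6 m/s

436.6 m/s


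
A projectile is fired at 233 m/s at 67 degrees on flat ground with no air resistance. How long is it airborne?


T = 2*v0*sin(theta)/g = 2*233*sin(67°)/9.81 = 43.73 s

43.73 s


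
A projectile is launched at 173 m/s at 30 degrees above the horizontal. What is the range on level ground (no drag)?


R = v0^2 * sin(2*theta) / g = 173^2 * sin(2*30°) / 9.81 = 2642 m

2642 m


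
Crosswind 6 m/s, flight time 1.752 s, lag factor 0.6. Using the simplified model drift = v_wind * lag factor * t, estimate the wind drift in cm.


drift = v_wind * lag * t = 6 * 0.6 * 1.752 = 6.3072 m ≈ 630.7 cm

630.7 cm


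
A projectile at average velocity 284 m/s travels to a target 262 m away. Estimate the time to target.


t = d/v = 262/284 = 0.9225 s

0.9225 s


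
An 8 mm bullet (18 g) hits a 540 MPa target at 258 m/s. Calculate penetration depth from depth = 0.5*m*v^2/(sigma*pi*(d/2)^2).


A = pi*(d/2)^2 = pi*(8/2)^2 = 50.2655 mm^2
E = 0.5*m*v^2 = 0.5*0.018*258^2 = 599.076 J
depth = E/(sigma*A) = 599.076 J / (540 MPa * 50.2655 mm^2) = 599.076/(540 * 50.2655) m = 0.0220708 m ≈ 22.07 mm

22.07 mm


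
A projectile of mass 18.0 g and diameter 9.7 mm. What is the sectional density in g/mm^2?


SD = m/d^2 = 18.0/9.7^2 = 0.1913 g/mm^2

0.1913 g/mm^2


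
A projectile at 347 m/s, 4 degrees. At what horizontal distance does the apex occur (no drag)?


R = v0^2*sin(2*theta)/g = 347^2*sin(2*4°)/9.81 = 1708.23 m
apex_dist = R/2 = 1708.23/2 = 854.1 m

854.1 m


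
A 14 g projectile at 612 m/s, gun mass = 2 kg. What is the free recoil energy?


v_r = m_p*v_p/m_gun = 0.014*612/2 = 4.284 m/s, E_r = 0.5*m_gun*v_r^2 = 0.5*2*4.284^2 = 18.35 J

18.35 J


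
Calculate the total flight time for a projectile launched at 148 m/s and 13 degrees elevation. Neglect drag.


T = 2*v0*sin(theta)/g = 2*148*sin(13°)/9.81 = 6.788 s

6.788 s


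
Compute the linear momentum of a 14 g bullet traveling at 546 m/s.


p = m*v = 0.014*546 = 7.644 kg·m/s

7.644 kg·m/s


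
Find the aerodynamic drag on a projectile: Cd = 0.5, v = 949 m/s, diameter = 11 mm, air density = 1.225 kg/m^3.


A = pi*(d/2)^2 = pi*(11/2000)^2 = 9.50332e-05 m^2
Fd = 0.5*Cd*rho*A*v^2 = 0.5*0.5*1.225*9.50332e-05*949^2 = 26.21 N

26.21 N


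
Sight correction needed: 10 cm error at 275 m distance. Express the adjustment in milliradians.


1 mrad subtends 1 cm per 10 m of range, so adj = error_cm / (dist_m / 10) = 10 / (275/10) = 0.3636 mrad

0.3636 mrad


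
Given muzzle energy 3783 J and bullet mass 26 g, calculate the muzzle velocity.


v = sqrt(2*E/m) = sqrt(2*3783/0.026) = 539.4 m/s

539.4 m/s


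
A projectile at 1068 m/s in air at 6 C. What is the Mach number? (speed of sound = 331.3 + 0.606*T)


a = 331.3 + 0.606*(6) = 334.936 m/s
M = v/a = 1068/334.936 = 3.189

3.189
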